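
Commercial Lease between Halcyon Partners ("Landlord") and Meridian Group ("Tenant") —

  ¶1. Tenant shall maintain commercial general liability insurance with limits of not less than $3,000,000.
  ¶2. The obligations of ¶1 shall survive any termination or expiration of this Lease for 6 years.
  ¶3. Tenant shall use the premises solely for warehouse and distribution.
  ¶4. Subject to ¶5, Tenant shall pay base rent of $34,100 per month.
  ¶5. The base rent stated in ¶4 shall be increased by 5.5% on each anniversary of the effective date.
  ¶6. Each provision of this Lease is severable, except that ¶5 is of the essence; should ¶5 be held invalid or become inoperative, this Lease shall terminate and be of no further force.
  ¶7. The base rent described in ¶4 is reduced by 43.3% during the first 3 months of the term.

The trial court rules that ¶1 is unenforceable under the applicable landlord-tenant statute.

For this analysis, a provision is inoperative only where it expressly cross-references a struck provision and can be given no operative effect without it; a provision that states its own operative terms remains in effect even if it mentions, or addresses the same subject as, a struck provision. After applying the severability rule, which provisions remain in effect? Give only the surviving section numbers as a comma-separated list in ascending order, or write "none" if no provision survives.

¶1 is struck. ¶2 merely fixes the survival period for ¶1; with ¶1 gone it has nothing to operate on and falls away. ¶6 makes ¶5 an essential term, but ¶5 is unaffected, so the severability proviso in ¶6 preserves the remaining provisions. That leaves ¶3, ¶4, ¶5, ¶6, and ¶7 in effect.

3, 4, 5, 6, 7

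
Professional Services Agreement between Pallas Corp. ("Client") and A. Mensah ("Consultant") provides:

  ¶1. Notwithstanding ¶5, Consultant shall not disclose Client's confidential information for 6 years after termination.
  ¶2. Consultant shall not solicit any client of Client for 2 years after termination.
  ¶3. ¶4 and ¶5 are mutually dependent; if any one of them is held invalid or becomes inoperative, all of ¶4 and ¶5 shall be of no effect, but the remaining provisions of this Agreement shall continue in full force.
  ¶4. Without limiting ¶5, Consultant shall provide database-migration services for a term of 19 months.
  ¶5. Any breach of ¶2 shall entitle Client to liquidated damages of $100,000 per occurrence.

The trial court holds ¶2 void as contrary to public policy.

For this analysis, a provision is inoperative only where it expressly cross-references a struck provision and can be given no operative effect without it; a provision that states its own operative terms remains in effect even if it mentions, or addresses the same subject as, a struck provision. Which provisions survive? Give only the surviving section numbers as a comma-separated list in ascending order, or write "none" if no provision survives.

¶2 is struck. ¶5 operates only by reference to ¶2, so it falls with ¶2. Although ¶1 refers to ¶5, its operative terms do not depend on ¶5, so it remains in effect. ¶3 declares ¶4 and ¶5 mutually dependent; since one of them has fallen, all of them are of no effect. That brings down ¶4 as well. The remainder continues in force under ¶3. That leaves ¶1 and ¶3 in effect.

1, 3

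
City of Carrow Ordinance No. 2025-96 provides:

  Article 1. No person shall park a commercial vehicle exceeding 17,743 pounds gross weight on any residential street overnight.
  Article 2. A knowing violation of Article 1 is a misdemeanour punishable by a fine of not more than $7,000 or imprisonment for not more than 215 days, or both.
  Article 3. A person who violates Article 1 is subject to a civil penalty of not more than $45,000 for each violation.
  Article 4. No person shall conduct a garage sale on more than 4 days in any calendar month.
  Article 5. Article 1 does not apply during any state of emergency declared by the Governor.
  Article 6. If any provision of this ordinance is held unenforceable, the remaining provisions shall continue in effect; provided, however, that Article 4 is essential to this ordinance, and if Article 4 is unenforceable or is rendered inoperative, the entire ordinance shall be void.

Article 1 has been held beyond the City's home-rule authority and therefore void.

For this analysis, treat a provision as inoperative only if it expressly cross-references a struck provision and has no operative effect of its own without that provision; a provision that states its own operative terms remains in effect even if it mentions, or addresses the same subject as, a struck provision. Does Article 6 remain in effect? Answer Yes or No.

Article 1 is struck. The only function of Article 2 is the criminal penalty for violating Article 1, so it cannot stand once Article 1 is removed. Article 3 has no operative effect of its own apart from Article 1 and is therefore inoperative. The only function of Article 5 is the emergency suspension of Article 1, so it cannot stand once Article 1 is removed. Article 6 makes Article 4 an essential term, but Article 4 is unaffected, so the severability proviso in Article 6 preserves the remaining provisions. The provisions still in force are Article 4 and Article 6. Article 6 is among the surviving provisions, so the answer is yes.

Yes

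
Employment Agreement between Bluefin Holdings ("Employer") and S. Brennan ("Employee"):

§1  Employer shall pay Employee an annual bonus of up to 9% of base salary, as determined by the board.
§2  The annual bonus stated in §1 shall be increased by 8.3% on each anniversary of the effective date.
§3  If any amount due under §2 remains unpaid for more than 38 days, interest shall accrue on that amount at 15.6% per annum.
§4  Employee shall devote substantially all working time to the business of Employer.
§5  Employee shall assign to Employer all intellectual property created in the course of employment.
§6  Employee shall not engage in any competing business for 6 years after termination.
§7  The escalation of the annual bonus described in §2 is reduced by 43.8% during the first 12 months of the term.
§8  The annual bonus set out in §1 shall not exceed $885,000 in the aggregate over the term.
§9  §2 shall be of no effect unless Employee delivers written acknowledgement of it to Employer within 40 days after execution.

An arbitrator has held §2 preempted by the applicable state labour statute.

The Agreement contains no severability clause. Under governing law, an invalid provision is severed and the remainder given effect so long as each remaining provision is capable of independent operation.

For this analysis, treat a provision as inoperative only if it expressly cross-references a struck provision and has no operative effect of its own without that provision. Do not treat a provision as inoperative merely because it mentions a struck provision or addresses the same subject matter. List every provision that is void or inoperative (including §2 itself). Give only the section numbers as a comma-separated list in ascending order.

§2 is struck. §3 operates only by reference to §2, so it falls with §2. §7 does nothing except set the introductory reduction to the escalation of the annual bonus by reference to §2; with §2 gone it has no independent effect and is inoperative. §9 merely fixes the acknowledgement condition for §2; with §2 gone it has nothing to operate on and falls away. Under the stated default rule, only provisions that cannot operate independently fall away; the rest are enforced. §1, §4, §5, §6, and §8 remain in effect.

2, 3, 7, 9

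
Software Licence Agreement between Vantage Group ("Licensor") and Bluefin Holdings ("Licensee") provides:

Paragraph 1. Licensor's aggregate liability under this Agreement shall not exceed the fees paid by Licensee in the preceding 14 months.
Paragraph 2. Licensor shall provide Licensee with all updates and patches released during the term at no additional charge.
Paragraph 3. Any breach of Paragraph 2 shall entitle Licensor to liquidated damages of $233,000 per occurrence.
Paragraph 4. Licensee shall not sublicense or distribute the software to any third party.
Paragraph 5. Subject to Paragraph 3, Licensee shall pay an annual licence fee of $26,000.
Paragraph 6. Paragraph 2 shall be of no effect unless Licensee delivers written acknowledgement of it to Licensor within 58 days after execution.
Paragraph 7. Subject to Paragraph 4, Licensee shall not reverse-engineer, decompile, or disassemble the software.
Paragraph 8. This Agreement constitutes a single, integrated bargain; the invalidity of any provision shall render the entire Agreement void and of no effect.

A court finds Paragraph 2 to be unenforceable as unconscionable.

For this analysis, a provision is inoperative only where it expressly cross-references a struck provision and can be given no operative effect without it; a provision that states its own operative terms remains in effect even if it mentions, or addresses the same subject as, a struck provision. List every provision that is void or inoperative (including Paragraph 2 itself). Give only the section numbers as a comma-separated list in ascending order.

Paragraph 2 is struck. The whole of Paragraph 3 is the liquidated-damages amount, defined by reference to Paragraph 2, so Paragraph 3 cannot stand once Paragraph 2 is removed. Paragraph 6 merely fixes the acknowledgement condition for Paragraph 2; with Paragraph 2 gone it has nothing to operate on and falls away. Paragraph 8 provides that the Agreement is not severable, so the invalidity of any one provision voids the entire Agreement. No provision of the Agreement survives.

1, 2, 3, 4, 5, 6, 7, 8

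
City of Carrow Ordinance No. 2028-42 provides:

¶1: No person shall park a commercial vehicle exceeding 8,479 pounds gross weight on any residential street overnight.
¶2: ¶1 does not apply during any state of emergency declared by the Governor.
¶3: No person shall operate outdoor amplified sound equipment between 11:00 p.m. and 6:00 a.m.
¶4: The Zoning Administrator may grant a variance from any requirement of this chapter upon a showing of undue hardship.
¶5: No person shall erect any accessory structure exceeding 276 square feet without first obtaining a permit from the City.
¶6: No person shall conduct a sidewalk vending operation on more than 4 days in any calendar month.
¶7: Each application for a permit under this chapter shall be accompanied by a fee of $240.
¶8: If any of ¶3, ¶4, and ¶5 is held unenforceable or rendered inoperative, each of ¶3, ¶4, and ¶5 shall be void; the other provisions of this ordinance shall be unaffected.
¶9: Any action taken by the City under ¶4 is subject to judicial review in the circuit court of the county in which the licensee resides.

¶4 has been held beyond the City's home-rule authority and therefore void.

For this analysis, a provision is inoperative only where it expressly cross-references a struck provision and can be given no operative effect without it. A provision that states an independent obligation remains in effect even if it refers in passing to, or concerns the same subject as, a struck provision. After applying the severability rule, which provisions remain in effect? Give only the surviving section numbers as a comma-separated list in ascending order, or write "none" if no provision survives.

1, 2, 6, 7, 8

¶4 is struck. The only function of ¶9 is the judicial-review right for ¶4, so it cannot stand once ¶4 is removed. ¶8 declares ¶3, ¶4, and ¶5 mutually dependent; since one of them has fallen, all of them are of no effect. That brings down ¶3 and ¶5 as well. The remainder continues in force under ¶8. ¶1, ¶2, ¶6, ¶7, and ¶8 remain in effect.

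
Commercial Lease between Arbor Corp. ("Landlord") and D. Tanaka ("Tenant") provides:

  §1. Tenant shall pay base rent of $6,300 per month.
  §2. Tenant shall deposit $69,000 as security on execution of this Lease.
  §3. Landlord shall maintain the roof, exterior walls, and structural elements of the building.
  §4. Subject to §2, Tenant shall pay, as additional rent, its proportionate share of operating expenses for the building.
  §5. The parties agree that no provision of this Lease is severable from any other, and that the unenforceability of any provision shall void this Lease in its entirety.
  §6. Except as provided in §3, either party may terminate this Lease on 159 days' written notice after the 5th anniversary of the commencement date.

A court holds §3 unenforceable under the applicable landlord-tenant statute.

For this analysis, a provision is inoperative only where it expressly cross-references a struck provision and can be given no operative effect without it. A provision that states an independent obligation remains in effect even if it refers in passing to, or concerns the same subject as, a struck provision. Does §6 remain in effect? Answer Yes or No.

No

§3 is struck. Nothing else in the Lease is defined by reference to §3. §5 provides that the Lease is not severable, so the invalidity of any one provision voids the entire Lease. No provision of the Lease survives. §6 is among the inoperative provisions, so the answer is no.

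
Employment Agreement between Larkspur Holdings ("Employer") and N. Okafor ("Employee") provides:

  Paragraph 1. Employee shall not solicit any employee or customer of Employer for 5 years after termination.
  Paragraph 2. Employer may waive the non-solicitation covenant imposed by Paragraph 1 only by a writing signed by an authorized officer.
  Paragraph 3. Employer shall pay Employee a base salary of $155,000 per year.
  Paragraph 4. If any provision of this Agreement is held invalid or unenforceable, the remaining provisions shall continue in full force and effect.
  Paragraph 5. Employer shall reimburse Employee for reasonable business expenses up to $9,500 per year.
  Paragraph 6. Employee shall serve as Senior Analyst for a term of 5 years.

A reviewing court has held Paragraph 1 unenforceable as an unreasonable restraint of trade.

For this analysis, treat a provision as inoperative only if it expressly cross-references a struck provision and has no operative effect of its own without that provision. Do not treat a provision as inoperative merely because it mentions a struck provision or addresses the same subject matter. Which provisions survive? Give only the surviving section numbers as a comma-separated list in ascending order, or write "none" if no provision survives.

3, 4, 5, 6

Paragraph 1 is struck. The only function of Paragraph 2 is the waiver condition for Paragraph 1, so it cannot stand once Paragraph 1 is removed. Paragraph 4 is a severability clause and preserves every provision that can still be given independent effect. That leaves Paragraph 3, Paragraph 4, Paragraph 5, and Paragraph 6 in effect.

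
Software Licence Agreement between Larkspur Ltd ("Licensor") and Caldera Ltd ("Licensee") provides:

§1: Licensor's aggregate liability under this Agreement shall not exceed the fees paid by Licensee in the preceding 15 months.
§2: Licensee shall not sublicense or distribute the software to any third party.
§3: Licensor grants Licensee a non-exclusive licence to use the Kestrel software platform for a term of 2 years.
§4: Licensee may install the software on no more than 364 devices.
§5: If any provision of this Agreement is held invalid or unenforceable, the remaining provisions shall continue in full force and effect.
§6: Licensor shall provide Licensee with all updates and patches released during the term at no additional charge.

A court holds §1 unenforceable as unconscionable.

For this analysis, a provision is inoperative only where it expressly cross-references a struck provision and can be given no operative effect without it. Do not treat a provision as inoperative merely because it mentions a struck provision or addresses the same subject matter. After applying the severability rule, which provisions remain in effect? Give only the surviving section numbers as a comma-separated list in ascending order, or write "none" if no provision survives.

§1 is struck. Nothing else in the Agreement is defined by reference to §1. Under the severability clause in §5, the remaining provisions continue in force. §2, §3, §4, §5, and §6 remain in effect.

2, 3, 4, 5, 6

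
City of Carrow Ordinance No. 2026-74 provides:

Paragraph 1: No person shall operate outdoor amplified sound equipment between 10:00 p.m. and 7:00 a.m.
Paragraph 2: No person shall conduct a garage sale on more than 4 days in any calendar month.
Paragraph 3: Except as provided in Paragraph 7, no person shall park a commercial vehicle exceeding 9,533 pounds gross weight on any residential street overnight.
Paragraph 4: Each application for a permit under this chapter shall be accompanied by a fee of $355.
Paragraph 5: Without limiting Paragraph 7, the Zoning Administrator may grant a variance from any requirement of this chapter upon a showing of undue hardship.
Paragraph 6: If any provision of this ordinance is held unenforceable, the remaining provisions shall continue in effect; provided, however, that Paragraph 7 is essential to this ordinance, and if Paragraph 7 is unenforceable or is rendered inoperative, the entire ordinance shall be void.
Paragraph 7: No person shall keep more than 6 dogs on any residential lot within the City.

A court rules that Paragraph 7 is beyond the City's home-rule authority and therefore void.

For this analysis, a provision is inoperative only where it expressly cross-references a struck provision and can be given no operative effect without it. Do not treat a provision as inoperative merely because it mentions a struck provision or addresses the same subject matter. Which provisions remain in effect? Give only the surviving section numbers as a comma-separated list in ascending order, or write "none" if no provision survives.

Paragraph 7 is struck. No other provision's operative terms depend on Paragraph 7. Paragraph 6 makes Paragraph 7 an essential term, and Paragraph 7 is the provision held invalid; under Paragraph 6, the entire ordinance is therefore void. No provision of the ordinance survives.

none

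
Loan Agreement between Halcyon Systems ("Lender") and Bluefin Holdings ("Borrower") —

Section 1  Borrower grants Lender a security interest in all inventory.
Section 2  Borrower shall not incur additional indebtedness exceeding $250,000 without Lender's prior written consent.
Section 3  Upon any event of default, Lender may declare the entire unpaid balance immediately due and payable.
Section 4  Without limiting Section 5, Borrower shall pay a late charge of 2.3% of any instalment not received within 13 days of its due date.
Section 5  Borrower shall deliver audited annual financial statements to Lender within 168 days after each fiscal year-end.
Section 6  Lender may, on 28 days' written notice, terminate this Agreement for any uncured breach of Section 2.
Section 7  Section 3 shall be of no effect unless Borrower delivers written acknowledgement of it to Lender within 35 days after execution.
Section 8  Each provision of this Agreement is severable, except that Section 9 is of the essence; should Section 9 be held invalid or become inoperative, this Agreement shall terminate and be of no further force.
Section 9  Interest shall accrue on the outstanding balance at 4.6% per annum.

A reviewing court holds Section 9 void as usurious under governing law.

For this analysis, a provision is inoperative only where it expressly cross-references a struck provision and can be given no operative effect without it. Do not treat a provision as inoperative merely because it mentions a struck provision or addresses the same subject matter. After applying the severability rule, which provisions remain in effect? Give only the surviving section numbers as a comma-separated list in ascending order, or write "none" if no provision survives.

none

Section 9 is struck. Nothing else in the Agreement is defined by reference to Section 9. Section 8 makes Section 9 an essential term, and Section 9 is the provision held invalid; under Section 8, the entire Agreement is therefore void. No provision of the Agreement survives.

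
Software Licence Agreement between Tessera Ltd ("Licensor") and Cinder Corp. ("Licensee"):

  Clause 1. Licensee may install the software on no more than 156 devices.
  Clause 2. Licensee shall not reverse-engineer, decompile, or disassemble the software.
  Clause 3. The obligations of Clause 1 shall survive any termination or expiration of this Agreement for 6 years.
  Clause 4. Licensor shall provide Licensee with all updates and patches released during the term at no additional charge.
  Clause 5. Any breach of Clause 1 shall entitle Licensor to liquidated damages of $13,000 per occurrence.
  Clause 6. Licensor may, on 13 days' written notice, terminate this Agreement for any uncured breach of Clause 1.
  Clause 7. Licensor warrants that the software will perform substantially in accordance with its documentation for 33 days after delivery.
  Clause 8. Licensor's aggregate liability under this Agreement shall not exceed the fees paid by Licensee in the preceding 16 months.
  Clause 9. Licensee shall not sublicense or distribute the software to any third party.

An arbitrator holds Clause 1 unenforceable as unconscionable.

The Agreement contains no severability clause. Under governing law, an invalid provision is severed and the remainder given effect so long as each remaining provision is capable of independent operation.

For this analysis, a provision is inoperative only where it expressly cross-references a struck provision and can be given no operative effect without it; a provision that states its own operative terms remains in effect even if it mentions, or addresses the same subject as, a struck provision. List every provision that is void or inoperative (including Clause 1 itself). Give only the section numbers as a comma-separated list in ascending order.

Clause 1 is struck. Clause 3 operates only by reference to Clause 1, so it falls with Clause 1. Clause 5 has no operative effect of its own apart from Clause 1 and is therefore inoperative. Clause 6 operates only by reference to Clause 1, so it falls with Clause 1. Under the stated default rule, only provisions that cannot operate independently fall away; the rest are enforced. The provisions still in force are Clause 2, Clause 4, Clause 7, Clause 8, and Clause 9.

1, 3, 5, 6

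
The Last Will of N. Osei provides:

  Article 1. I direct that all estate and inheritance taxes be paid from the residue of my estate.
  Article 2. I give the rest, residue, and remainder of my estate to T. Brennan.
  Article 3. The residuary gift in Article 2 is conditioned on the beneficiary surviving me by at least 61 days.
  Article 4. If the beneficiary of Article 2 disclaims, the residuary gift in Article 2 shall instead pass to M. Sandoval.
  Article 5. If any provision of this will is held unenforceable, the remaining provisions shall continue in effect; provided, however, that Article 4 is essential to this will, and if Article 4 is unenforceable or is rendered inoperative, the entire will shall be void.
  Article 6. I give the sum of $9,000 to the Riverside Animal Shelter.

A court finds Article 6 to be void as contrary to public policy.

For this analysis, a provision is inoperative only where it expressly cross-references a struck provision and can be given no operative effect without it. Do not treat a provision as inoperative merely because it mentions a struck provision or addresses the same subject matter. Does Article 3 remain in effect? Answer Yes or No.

Yes

Article 6 is struck. No other provision's operative terms depend on Article 6. Article 5 makes Article 4 an essential term, but Article 4 is unaffected, so the severability proviso in Article 5 preserves the remaining provisions. The provisions still in force are Article 1, Article 2, Article 3, Article 4, and Article 5. Article 3 is among the surviving provisions, so the answer is yes.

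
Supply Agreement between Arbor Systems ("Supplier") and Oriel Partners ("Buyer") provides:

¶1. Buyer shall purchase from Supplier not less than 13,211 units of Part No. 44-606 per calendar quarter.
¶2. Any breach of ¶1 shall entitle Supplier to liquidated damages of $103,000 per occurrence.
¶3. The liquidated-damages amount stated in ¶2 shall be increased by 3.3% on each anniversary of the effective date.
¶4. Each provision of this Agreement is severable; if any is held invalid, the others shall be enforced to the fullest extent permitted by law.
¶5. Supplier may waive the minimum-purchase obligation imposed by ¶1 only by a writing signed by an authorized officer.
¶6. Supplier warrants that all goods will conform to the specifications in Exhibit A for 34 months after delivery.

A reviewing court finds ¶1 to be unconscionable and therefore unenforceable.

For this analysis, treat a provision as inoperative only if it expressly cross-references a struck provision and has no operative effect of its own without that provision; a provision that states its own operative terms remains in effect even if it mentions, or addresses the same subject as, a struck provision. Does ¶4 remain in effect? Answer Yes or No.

¶1 is struck. ¶2 does nothing except set the liquidated-damages amount by reference to ¶1; with ¶1 gone it has no independent effect and is inoperative. ¶5 has no operative effect of its own apart from ¶1 and is therefore inoperative. ¶3 does nothing except set the escalation of the liquidated-damages amount by reference to ¶2; with ¶2 gone it has no independent effect and is inoperative. Under the severability clause in ¶4, the remaining provisions continue in force. ¶4 and ¶6 remain in effect. ¶4 is among the surviving provisions, so the answer is yes.

Yes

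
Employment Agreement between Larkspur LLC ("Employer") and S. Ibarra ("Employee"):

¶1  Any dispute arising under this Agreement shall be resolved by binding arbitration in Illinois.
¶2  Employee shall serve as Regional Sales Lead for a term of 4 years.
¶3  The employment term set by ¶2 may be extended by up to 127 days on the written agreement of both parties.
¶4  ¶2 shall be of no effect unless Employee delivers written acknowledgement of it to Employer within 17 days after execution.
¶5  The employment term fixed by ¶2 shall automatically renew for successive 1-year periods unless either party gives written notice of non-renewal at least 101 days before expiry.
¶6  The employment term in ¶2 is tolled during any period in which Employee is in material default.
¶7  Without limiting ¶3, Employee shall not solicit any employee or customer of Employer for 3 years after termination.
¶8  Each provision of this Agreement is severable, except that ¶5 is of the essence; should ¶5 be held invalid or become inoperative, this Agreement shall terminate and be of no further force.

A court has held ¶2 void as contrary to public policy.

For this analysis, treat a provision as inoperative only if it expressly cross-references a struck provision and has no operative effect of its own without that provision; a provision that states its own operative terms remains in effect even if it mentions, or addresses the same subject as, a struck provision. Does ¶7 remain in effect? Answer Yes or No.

No

¶2 is struck. ¶3 has no operative effect of its own apart from ¶2 and is therefore inoperative. ¶4 merely fixes the acknowledgement condition for ¶2; with ¶2 gone it has nothing to operate on and falls away. ¶5 does nothing except set the renewal of the employment term by reference to ¶2; with ¶2 gone it has no independent effect and is inoperative. ¶6 does nothing except set the tolling of the employment term by reference to ¶2; with ¶2 gone it has no independent effect and is inoperative. ¶8 makes ¶5 an essential term, and ¶5 has been rendered inoperative by the cascade; under ¶8, the entire Agreement is therefore void. No provision of the Agreement survives. ¶7 is among the inoperative provisions, so the answer is no.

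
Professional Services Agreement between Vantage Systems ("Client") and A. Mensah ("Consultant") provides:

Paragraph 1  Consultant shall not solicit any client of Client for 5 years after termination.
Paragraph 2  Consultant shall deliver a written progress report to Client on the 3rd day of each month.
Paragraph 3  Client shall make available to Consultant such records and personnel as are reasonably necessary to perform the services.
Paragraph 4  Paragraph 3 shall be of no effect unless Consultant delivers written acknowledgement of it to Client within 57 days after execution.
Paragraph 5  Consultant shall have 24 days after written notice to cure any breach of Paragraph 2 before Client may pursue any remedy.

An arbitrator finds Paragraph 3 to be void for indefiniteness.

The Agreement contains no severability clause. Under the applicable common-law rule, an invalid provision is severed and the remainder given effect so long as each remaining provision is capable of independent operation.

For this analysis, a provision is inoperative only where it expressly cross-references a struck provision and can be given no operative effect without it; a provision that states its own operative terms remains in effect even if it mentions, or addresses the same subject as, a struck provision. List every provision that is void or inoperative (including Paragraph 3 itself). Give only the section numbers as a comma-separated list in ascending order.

Paragraph 3 is struck. Paragraph 4 operates only by reference to Paragraph 3, so it falls with Paragraph 3. With no severability clause, the stated default rule severs what cannot stand and enforces each remaining provision that can operate on its own. The provisions still in force are Paragraph 1, Paragraph 2, and Paragraph 5.

3, 4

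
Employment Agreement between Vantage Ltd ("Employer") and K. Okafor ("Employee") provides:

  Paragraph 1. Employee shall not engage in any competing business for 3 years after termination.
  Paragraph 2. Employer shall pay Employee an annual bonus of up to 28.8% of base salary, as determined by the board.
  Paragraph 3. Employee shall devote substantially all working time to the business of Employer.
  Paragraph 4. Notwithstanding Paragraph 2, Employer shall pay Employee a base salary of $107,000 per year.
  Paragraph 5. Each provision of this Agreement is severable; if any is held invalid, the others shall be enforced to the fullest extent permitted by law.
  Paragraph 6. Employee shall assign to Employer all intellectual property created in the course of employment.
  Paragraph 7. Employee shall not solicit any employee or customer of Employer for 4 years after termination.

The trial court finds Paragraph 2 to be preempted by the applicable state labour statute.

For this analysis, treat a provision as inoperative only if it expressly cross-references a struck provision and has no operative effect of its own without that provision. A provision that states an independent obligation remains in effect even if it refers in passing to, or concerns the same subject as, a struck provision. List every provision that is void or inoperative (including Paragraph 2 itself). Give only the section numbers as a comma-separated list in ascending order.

2

Paragraph 2 is struck. Although Paragraph 4 refers to Paragraph 2, its operative terms do not depend on Paragraph 2, so it remains in effect. Nothing else in the Agreement is defined by reference to Paragraph 2. Paragraph 5 is a severability clause and preserves every provision that can still be given independent effect. Paragraph 1, Paragraph 3, Paragraph 4, Paragraph 5, Paragraph 6, and Paragraph 7 remain in effect.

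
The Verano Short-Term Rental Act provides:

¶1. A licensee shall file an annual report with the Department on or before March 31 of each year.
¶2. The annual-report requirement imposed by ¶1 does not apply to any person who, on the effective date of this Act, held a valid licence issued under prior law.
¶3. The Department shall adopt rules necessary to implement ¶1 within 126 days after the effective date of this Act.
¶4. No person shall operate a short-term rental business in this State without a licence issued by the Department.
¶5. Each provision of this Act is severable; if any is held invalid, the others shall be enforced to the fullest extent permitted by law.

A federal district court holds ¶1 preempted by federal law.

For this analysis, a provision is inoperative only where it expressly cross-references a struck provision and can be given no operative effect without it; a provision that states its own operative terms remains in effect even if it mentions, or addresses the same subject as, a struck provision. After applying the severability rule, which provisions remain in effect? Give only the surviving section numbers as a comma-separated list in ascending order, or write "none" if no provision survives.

¶1 is struck. ¶2 merely fixes the grandfather exemption from ¶1; with ¶1 gone it has nothing to operate on and falls away. The only function of ¶3 is the rulemaking mandate for ¶1, so it cannot stand once ¶1 is removed. Under the severability clause in ¶5, the remaining provisions continue in force. That leaves ¶4 and ¶5 in effect.

4, 5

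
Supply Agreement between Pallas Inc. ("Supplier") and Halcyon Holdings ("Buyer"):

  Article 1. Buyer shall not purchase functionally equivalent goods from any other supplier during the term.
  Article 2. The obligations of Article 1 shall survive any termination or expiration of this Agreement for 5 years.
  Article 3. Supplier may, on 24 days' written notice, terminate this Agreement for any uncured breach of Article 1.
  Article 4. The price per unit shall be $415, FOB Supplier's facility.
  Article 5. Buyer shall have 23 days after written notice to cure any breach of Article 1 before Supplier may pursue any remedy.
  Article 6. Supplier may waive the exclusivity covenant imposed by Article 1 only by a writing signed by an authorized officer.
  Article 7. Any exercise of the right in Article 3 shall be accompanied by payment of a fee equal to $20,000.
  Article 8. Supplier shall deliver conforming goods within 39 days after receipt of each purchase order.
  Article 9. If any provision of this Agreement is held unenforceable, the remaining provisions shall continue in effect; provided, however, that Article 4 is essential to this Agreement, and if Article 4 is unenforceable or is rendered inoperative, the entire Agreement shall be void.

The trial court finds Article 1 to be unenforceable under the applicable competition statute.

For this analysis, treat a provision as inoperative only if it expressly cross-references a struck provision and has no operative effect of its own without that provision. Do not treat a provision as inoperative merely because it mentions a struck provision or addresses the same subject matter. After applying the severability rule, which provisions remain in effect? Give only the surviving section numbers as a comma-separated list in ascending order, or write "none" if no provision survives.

Article 1 is struck. Article 2 has no operative effect of its own apart from Article 1 and is therefore inoperative. Article 3 merely fixes the termination right for breach of Article 1; with Article 1 gone it has nothing to operate on and falls away. Article 5 merely fixes the cure period for breach of Article 1; with Article 1 gone it has nothing to operate on and falls away. The only function of Article 6 is the waiver condition for Article 1, so it cannot stand once Article 1 is removed. The only function of Article 7 is the exercise fee for Article 3, so it cannot stand once Article 3 is removed. Article 9 makes Article 4 an essential term, but Article 4 is unaffected, so the severability proviso in Article 9 preserves the remaining provisions. The provisions still in force are Article 4, Article 8, and Article 9.

4, 8, 9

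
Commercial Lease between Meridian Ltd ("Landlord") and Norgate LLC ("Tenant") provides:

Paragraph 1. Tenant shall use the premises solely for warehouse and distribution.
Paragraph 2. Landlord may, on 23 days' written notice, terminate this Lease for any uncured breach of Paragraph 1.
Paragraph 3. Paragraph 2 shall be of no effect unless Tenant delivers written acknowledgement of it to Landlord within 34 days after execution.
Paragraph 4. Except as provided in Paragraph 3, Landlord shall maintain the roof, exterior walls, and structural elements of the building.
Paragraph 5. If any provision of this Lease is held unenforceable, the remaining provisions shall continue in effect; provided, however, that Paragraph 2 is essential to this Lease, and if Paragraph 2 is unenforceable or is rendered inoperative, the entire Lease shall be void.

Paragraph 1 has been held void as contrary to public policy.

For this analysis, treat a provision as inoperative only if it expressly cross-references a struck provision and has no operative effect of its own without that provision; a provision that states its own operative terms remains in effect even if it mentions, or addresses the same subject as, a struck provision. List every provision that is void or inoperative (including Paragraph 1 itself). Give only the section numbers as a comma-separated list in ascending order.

1, 2, 3, 4, 5

Paragraph 1 is struck. Paragraph 2 operates only by reference to Paragraph 1, so it falls with Paragraph 1. Paragraph 3 merely fixes the acknowledgement condition for Paragraph 2; with Paragraph 2 gone it has nothing to operate on and falls away. Paragraph 5 makes Paragraph 2 an essential term, and Paragraph 2 has been rendered inoperative by the cascade; under Paragraph 5, the entire Lease is therefore void. No provision of the Lease survives.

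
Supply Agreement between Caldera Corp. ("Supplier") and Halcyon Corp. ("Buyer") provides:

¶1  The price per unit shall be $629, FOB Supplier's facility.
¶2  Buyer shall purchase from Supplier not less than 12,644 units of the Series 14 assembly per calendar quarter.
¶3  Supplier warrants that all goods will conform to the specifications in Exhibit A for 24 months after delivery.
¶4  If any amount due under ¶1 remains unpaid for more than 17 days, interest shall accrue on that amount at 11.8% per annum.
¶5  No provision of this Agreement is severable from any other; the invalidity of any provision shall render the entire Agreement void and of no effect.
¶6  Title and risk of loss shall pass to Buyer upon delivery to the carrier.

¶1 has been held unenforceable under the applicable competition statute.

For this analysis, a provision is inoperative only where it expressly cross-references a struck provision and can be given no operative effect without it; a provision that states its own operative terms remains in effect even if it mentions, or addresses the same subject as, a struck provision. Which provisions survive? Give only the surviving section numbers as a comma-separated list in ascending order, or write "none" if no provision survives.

none

¶1 is struck. ¶4 has no operative effect of its own apart from ¶1 and is therefore inoperative. ¶5 provides that the Agreement is not severable, so the invalidity of any one provision voids the entire Agreement. No provision of the Agreement survives.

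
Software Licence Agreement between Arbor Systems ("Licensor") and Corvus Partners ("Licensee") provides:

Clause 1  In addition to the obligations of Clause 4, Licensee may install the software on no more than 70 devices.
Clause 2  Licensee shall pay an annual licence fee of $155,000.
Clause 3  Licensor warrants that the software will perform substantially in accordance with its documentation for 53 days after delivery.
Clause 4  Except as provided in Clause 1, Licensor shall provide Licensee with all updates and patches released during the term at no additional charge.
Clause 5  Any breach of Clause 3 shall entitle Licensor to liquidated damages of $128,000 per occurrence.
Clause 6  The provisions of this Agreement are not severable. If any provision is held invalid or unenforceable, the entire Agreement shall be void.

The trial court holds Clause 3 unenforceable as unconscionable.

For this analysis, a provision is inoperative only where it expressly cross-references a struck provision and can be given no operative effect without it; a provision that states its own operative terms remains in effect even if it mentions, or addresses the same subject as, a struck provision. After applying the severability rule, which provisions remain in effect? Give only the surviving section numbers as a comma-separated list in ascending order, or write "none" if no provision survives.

Clause 3 is struck. Clause 5 operates only by reference to Clause 3, so it falls with Clause 3. Clause 6 provides that the Agreement is not severable, so the invalidity of any one provision voids the entire Agreement. No provision of the Agreement survives.

none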